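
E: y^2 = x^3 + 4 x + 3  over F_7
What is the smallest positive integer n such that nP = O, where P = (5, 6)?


Compute successive multiples of P until we hit O:
  1P = (5, 6)
  2P = (5, 1)
  3P = O

ord(P) = 3


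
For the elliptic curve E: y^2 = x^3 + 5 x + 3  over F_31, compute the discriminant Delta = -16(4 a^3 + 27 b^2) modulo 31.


4 a^3 + 27 b^2 = 4*5^3 + 27*3^2 = 500 + 243 = 743
Delta = -16 * (743) = -11888
Delta mod 31 = 16

Delta = 16 (mod 31)


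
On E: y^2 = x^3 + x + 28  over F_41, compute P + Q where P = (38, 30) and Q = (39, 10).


P != Q, so use the chord formula.
s = (y2 - y1) / (x2 - x1) = (21) / (1) mod 41 = 21
x3 = s^2 - x1 - x2 mod 41 = 21^2 - 38 - 39 = 36
y3 = s (x1 - x3) - y1 mod 41 = 21 * (38 - 36) - 30 = 12

P + Q = (36, 12)


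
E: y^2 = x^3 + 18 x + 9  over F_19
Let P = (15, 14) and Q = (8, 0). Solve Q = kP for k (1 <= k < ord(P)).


Enumerate multiples of P until we hit Q = (8, 0):
  1P = (15, 14)
  2P = (9, 11)
  3P = (0, 3)
  4P = (8, 0)
Match found at i = 4.

k = 4


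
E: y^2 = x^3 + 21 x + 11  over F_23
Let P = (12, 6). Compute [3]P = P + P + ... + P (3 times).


k = 3 = 11_2 (binary, LSB first: 11)
Double-and-add from P = (12, 6):
  bit 0 = 1: acc = O + (12, 6) = (12, 6)
  bit 1 = 1: acc = (12, 6) + (11, 3) = (9, 3)

3P = (9, 3)


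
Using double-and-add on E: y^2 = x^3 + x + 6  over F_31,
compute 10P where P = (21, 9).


k = 10 = 1010_2 (binary, LSB first: 0101)
Double-and-add from P = (21, 9):
  bit 0 = 0: acc unchanged = O
  bit 1 = 1: acc = O + (28, 10) = (28, 10)
  bit 2 = 0: acc unchanged = (28, 10)
  bit 3 = 1: acc = (28, 10) + (27, 0) = (14, 6)

10P = (14, 6)


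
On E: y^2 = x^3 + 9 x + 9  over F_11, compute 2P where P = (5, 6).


Doubling: s = (3 x1^2 + a) / (2 y1)
s = (3*5^2 + 9) / (2*6) mod 11 = 7
x3 = s^2 - 2 x1 mod 11 = 7^2 - 2*5 = 6
y3 = s (x1 - x3) - y1 mod 11 = 7 * (5 - 6) - 6 = 9

2P = (6, 9)


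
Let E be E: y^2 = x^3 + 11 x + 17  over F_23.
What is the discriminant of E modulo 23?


4 a^3 + 27 b^2 = 4*11^3 + 27*17^2 = 5324 + 7803 = 13127
Delta = -16 * (13127) = -210032
Delta mod 23 = 4

Delta = 4 (mod 23)


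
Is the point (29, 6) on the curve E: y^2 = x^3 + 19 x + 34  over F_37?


Check whether y^2 = x^3 + 19 x + 34 (mod 37) for (x, y) = (29, 6).
LHS: y^2 = 6^2 mod 37 = 36
RHS: x^3 + 19 x + 34 = 29^3 + 19*29 + 34 mod 37 = 36
LHS = RHS

Yes, on the curve


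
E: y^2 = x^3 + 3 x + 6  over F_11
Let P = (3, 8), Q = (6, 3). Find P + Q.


P != Q, so use the chord formula.
s = (y2 - y1) / (x2 - x1) = (6) / (3) mod 11 = 2
x3 = s^2 - x1 - x2 mod 11 = 2^2 - 3 - 6 = 6
y3 = s (x1 - x3) - y1 mod 11 = 2 * (3 - 6) - 8 = 8

P + Q = (6, 8)


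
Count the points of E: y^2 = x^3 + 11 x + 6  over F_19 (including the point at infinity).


For each x in F_19, count y with y^2 = x^3 + 11 x + 6 mod 19:
  x = 0: RHS = 6, y in [5, 14]  -> 2 point(s)
  x = 2: RHS = 17, y in [6, 13]  -> 2 point(s)
  x = 3: RHS = 9, y in [3, 16]  -> 2 point(s)
  x = 4: RHS = 0, y in [0]  -> 1 point(s)
  x = 8: RHS = 17, y in [6, 13]  -> 2 point(s)
  x = 9: RHS = 17, y in [6, 13]  -> 2 point(s)
  x = 12: RHS = 4, y in [2, 17]  -> 2 point(s)
  x = 13: RHS = 9, y in [3, 16]  -> 2 point(s)
  x = 14: RHS = 16, y in [4, 15]  -> 2 point(s)
Affine points: 17. Add the point at infinity: total = 18.

#E(F_19) = 18


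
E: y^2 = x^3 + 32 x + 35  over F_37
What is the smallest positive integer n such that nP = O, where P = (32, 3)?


Compute successive multiples of P until we hit O:
  1P = (32, 3)
  2P = (31, 21)
  3P = (2, 12)
  4P = (19, 19)
  5P = (7, 26)
  6P = (23, 5)
  7P = (9, 33)
  8P = (24, 30)
  ... (continuing to 20P)
  20P = O

ord(P) = 20


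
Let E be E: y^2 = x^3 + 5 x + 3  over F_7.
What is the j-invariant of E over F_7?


Delta = -16(4 a^3 + 27 b^2) mod 7 = 5
-1728 * (4 a)^3 = -1728 * (4*5)^3 mod 7 = 6
j = 6 * 5^(-1) mod 7 = 4

j = 4 (mod 7)


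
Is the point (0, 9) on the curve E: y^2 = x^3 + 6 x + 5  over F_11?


Check whether y^2 = x^3 + 6 x + 5 (mod 11) for (x, y) = (0, 9).
LHS: y^2 = 9^2 mod 11 = 4
RHS: x^3 + 6 x + 5 = 0^3 + 6*0 + 5 mod 11 = 5
LHS != RHS

No, not on the curve


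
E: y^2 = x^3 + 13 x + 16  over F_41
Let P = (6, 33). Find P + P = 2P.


Doubling: s = (3 x1^2 + a) / (2 y1)
s = (3*6^2 + 13) / (2*33) mod 41 = 36
x3 = s^2 - 2 x1 mod 41 = 36^2 - 2*6 = 13
y3 = s (x1 - x3) - y1 mod 41 = 36 * (6 - 13) - 33 = 2

2P = (13, 2)


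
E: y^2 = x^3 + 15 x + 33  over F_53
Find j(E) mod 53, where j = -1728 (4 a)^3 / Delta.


Delta = -16(4 a^3 + 27 b^2) mod 53 = 8
-1728 * (4 a)^3 = -1728 * (4*15)^3 mod 53 = 48
j = 48 * 8^(-1) mod 53 = 6

j = 6 (mod 53)


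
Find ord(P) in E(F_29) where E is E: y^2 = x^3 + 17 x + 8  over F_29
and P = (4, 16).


Compute successive multiples of P until we hit O:
  1P = (4, 16)
  2P = (20, 24)
  3P = (27, 16)
  4P = (27, 13)
  5P = (20, 5)
  6P = (4, 13)
  7P = O

ord(P) = 7


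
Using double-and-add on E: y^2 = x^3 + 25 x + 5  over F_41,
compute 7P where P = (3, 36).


k = 7 = 111_2 (binary, LSB first: 111)
Double-and-add from P = (3, 36):
  bit 0 = 1: acc = O + (3, 36) = (3, 36)
  bit 1 = 1: acc = (3, 36) + (3, 5) = O
  bit 2 = 1: acc = O + (3, 36) = (3, 36)

7P = (3, 36)


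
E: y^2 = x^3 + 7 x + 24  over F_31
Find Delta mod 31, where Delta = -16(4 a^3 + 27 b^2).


4 a^3 + 27 b^2 = 4*7^3 + 27*24^2 = 1372 + 15552 = 16924
Delta = -16 * (16924) = -270784
Delta mod 31 = 1

Delta = 1 (mod 31)


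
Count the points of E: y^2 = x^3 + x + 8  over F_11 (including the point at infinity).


For each x in F_11, count y with y^2 = x^3 + 1 x + 8 mod 11:
  x = 3: RHS = 5, y in [4, 7]  -> 2 point(s)
  x = 8: RHS = 0, y in [0]  -> 1 point(s)
  x = 9: RHS = 9, y in [3, 8]  -> 2 point(s)
Affine points: 5. Add the point at infinity: total = 6.

#E(F_11) = 6


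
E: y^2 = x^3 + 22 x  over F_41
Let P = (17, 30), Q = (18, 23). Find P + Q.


P != Q, so use the chord formula.
s = (y2 - y1) / (x2 - x1) = (34) / (1) mod 41 = 34
x3 = s^2 - x1 - x2 mod 41 = 34^2 - 17 - 18 = 14
y3 = s (x1 - x3) - y1 mod 41 = 34 * (17 - 14) - 30 = 31

P + Q = (14, 31)


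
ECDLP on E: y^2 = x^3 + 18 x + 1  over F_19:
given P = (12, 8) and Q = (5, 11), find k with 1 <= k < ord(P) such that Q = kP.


Enumerate multiples of P until we hit Q = (5, 11):
  1P = (12, 8)
  2P = (18, 18)
  3P = (15, 6)
  4P = (3, 5)
  5P = (2, 8)
  6P = (5, 11)
Match found at i = 6.

k = 6


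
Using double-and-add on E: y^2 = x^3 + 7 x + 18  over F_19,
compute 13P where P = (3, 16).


k = 13 = 1101_2 (binary, LSB first: 1011)
Double-and-add from P = (3, 16):
  bit 0 = 1: acc = O + (3, 16) = (3, 16)
  bit 1 = 0: acc unchanged = (3, 16)
  bit 2 = 1: acc = (3, 16) + (13, 8) = (12, 14)
  bit 3 = 1: acc = (12, 14) + (10, 10) = (1, 8)

13P = (1, 8)


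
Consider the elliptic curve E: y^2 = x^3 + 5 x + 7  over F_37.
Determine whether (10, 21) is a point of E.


Check whether y^2 = x^3 + 5 x + 7 (mod 37) for (x, y) = (10, 21).
LHS: y^2 = 21^2 mod 37 = 34
RHS: x^3 + 5 x + 7 = 10^3 + 5*10 + 7 mod 37 = 21
LHS != RHS

No, not on the curve


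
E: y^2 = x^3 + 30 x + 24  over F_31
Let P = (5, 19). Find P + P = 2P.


Doubling: s = (3 x1^2 + a) / (2 y1)
s = (3*5^2 + 30) / (2*19) mod 31 = 15
x3 = s^2 - 2 x1 mod 31 = 15^2 - 2*5 = 29
y3 = s (x1 - x3) - y1 mod 31 = 15 * (5 - 29) - 19 = 24

2P = (29, 24)


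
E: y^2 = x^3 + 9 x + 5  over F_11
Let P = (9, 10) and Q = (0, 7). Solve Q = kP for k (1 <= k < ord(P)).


Enumerate multiples of P until we hit Q = (0, 7):
  1P = (9, 10)
  2P = (7, 2)
  3P = (0, 4)
  4P = (0, 7)
Match found at i = 4.

k = 4


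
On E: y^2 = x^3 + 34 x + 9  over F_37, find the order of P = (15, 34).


Compute successive multiples of P until we hit O:
  1P = (15, 34)
  2P = (8, 33)
  3P = (11, 30)
  4P = (12, 6)
  5P = (19, 15)
  6P = (14, 26)
  7P = (35, 28)
  8P = (3, 29)
  ... (continuing to 41P)
  41P = O

ord(P) = 41


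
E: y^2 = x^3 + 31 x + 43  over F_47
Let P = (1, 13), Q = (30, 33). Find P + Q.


P != Q, so use the chord formula.
s = (y2 - y1) / (x2 - x1) = (20) / (29) mod 47 = 25
x3 = s^2 - x1 - x2 mod 47 = 25^2 - 1 - 30 = 30
y3 = s (x1 - x3) - y1 mod 47 = 25 * (1 - 30) - 13 = 14

P + Q = (30, 14)


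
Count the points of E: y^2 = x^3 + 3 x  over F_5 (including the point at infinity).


For each x in F_5, count y with y^2 = x^3 + 3 x + 0 mod 5:
  x = 0: RHS = 0, y in [0]  -> 1 point(s)
  x = 1: RHS = 4, y in [2, 3]  -> 2 point(s)
  x = 2: RHS = 4, y in [2, 3]  -> 2 point(s)
  x = 3: RHS = 1, y in [1, 4]  -> 2 point(s)
  x = 4: RHS = 1, y in [1, 4]  -> 2 point(s)
Affine points: 9. Add the point at infinity: total = 10.

#E(F_5) = 10


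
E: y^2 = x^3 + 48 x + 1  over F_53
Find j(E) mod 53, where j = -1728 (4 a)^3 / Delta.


Delta = -16(4 a^3 + 27 b^2) mod 53 = 42
-1728 * (4 a)^3 = -1728 * (4*48)^3 mod 53 = 10
j = 10 * 42^(-1) mod 53 = 28

j = 28 (mod 53)


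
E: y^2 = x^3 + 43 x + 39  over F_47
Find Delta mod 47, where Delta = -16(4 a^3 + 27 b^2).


4 a^3 + 27 b^2 = 4*43^3 + 27*39^2 = 318028 + 41067 = 359095
Delta = -16 * (359095) = -5745520
Delta mod 47 = 42

Delta = 42 (mod 47)


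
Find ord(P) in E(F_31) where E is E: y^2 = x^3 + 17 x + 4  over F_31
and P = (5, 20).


Compute successive multiples of P until we hit O:
  1P = (5, 20)
  2P = (8, 1)
  3P = (3, 19)
  4P = (0, 29)
  5P = (28, 9)
  6P = (12, 13)
  7P = (15, 21)
  8P = (20, 25)
  ... (continuing to 35P)
  35P = O

ord(P) = 35


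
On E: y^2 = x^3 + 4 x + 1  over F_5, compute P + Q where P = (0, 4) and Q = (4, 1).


P != Q, so use the chord formula.
s = (y2 - y1) / (x2 - x1) = (2) / (4) mod 5 = 3
x3 = s^2 - x1 - x2 mod 5 = 3^2 - 0 - 4 = 0
y3 = s (x1 - x3) - y1 mod 5 = 3 * (0 - 0) - 4 = 1

P + Q = (0, 1)


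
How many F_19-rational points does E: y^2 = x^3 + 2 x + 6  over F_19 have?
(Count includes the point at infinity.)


For each x in F_19, count y with y^2 = x^3 + 2 x + 6 mod 19:
  x = 0: RHS = 6, y in [5, 14]  -> 2 point(s)
  x = 1: RHS = 9, y in [3, 16]  -> 2 point(s)
  x = 3: RHS = 1, y in [1, 18]  -> 2 point(s)
  x = 6: RHS = 6, y in [5, 14]  -> 2 point(s)
  x = 10: RHS = 0, y in [0]  -> 1 point(s)
  x = 13: RHS = 6, y in [5, 14]  -> 2 point(s)
  x = 14: RHS = 4, y in [2, 17]  -> 2 point(s)
  x = 16: RHS = 11, y in [7, 12]  -> 2 point(s)
Affine points: 15. Add the point at infinity: total = 16.

#E(F_19) = 16


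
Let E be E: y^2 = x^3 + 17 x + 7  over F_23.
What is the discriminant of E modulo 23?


4 a^3 + 27 b^2 = 4*17^3 + 27*7^2 = 19652 + 1323 = 20975
Delta = -16 * (20975) = -335600
Delta mod 23 = 16

Delta = 16 (mod 23)


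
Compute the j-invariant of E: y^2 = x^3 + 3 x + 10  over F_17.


Delta = -16(4 a^3 + 27 b^2) mod 17 = 3
-1728 * (4 a)^3 = -1728 * (4*3)^3 mod 17 = 15
j = 15 * 3^(-1) mod 17 = 5

j = 5 (mod 17)


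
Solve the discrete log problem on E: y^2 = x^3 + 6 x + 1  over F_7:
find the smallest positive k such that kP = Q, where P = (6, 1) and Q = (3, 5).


Enumerate multiples of P until we hit Q = (3, 5):
  1P = (6, 1)
  2P = (3, 2)
  3P = (2, 0)
  4P = (3, 5)
Match found at i = 4.

k = 4


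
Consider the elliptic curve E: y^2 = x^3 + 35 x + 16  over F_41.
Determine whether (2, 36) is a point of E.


Check whether y^2 = x^3 + 35 x + 16 (mod 41) for (x, y) = (2, 36).
LHS: y^2 = 36^2 mod 41 = 25
RHS: x^3 + 35 x + 16 = 2^3 + 35*2 + 16 mod 41 = 12
LHS != RHS

No, not on the curve


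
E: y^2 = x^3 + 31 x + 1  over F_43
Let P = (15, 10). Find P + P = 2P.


Doubling: s = (3 x1^2 + a) / (2 y1)
s = (3*15^2 + 31) / (2*10) mod 43 = 31
x3 = s^2 - 2 x1 mod 43 = 31^2 - 2*15 = 28
y3 = s (x1 - x3) - y1 mod 43 = 31 * (15 - 28) - 10 = 17

2P = (28, 17)


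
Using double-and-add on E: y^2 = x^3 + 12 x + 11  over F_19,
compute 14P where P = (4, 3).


k = 14 = 1110_2 (binary, LSB first: 0111)
Double-and-add from P = (4, 3):
  bit 0 = 0: acc unchanged = O
  bit 1 = 1: acc = O + (16, 10) = (16, 10)
  bit 2 = 1: acc = (16, 10) + (7, 18) = (5, 14)
  bit 3 = 1: acc = (5, 14) + (3, 6) = (8, 12)

14P = (8, 12)


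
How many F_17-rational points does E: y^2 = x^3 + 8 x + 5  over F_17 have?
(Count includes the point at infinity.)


For each x in F_17, count y with y^2 = x^3 + 8 x + 5 mod 17:
  x = 4: RHS = 16, y in [4, 13]  -> 2 point(s)
  x = 5: RHS = 0, y in [0]  -> 1 point(s)
  x = 7: RHS = 13, y in [8, 9]  -> 2 point(s)
  x = 11: RHS = 13, y in [8, 9]  -> 2 point(s)
  x = 15: RHS = 15, y in [7, 10]  -> 2 point(s)
  x = 16: RHS = 13, y in [8, 9]  -> 2 point(s)
Affine points: 11. Add the point at infinity: total = 12.

#E(F_17) = 12


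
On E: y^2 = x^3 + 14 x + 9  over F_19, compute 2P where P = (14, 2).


Doubling: s = (3 x1^2 + a) / (2 y1)
s = (3*14^2 + 14) / (2*2) mod 19 = 8
x3 = s^2 - 2 x1 mod 19 = 8^2 - 2*14 = 17
y3 = s (x1 - x3) - y1 mod 19 = 8 * (14 - 17) - 2 = 12

2P = (17, 12)


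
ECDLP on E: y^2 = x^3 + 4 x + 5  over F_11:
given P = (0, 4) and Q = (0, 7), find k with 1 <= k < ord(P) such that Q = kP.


Enumerate multiples of P until we hit Q = (0, 7):
  1P = (0, 4)
  2P = (3, 0)
  3P = (0, 7)
Match found at i = 3.

k = 3


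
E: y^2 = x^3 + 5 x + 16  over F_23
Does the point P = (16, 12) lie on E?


Check whether y^2 = x^3 + 5 x + 16 (mod 23) for (x, y) = (16, 12).
LHS: y^2 = 12^2 mod 23 = 6
RHS: x^3 + 5 x + 16 = 16^3 + 5*16 + 16 mod 23 = 6
LHS = RHS

Yes, on the curve


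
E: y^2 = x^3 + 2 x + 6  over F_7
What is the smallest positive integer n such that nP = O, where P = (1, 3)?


Compute successive multiples of P until we hit O:
  1P = (1, 3)
  2P = (2, 2)
  3P = (5, 1)
  4P = (3, 5)
  5P = (4, 1)
  6P = (4, 6)
  7P = (3, 2)
  8P = (5, 6)
  ... (continuing to 11P)
  11P = O

ord(P) = 11


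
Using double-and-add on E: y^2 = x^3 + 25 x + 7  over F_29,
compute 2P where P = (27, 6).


k = 2 = 10_2 (binary, LSB first: 01)
Double-and-add from P = (27, 6):
  bit 0 = 0: acc unchanged = O
  bit 1 = 1: acc = O + (27, 23) = (27, 23)

2P = (27, 23)


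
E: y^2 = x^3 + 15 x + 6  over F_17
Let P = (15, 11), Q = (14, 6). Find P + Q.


P != Q, so use the chord formula.
s = (y2 - y1) / (x2 - x1) = (12) / (16) mod 17 = 5
x3 = s^2 - x1 - x2 mod 17 = 5^2 - 15 - 14 = 13
y3 = s (x1 - x3) - y1 mod 17 = 5 * (15 - 13) - 11 = 16

P + Q = (13, 16)


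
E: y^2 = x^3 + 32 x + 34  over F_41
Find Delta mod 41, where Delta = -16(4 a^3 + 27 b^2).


4 a^3 + 27 b^2 = 4*32^3 + 27*34^2 = 131072 + 31212 = 162284
Delta = -16 * (162284) = -2596544
Delta mod 41 = 27

Delta = 27 (mod 41)


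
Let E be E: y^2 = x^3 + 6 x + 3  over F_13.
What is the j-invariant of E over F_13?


Delta = -16(4 a^3 + 27 b^2) mod 13 = 7
-1728 * (4 a)^3 = -1728 * (4*6)^3 mod 13 = 5
j = 5 * 7^(-1) mod 13 = 10

j = 10 (mod 13)


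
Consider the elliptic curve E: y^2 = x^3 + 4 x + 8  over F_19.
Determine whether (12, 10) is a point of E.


Check whether y^2 = x^3 + 4 x + 8 (mod 19) for (x, y) = (12, 10).
LHS: y^2 = 10^2 mod 19 = 5
RHS: x^3 + 4 x + 8 = 12^3 + 4*12 + 8 mod 19 = 17
LHS != RHS

No, not on the curve


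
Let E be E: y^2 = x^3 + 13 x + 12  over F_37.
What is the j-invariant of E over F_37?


Delta = -16(4 a^3 + 27 b^2) mod 37 = 18
-1728 * (4 a)^3 = -1728 * (4*13)^3 mod 37 = 14
j = 14 * 18^(-1) mod 37 = 9

j = 9 (mod 37)


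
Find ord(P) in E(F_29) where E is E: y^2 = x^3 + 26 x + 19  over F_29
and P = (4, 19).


Compute successive multiples of P until we hit O:
  1P = (4, 19)
  2P = (17, 3)
  3P = (9, 5)
  4P = (25, 5)
  5P = (23, 13)
  6P = (7, 14)
  7P = (24, 24)
  8P = (21, 13)
  ... (continuing to 32P)
  32P = O

ord(P) = 32


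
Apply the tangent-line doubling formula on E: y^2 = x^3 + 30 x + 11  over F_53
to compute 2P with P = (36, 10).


Doubling: s = (3 x1^2 + a) / (2 y1)
s = (3*36^2 + 30) / (2*10) mod 53 = 21
x3 = s^2 - 2 x1 mod 53 = 21^2 - 2*36 = 51
y3 = s (x1 - x3) - y1 mod 53 = 21 * (36 - 51) - 10 = 46

2P = (51, 46)


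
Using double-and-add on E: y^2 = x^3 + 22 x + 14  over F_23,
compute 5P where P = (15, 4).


k = 5 = 101_2 (binary, LSB first: 101)
Double-and-add from P = (15, 4):
  bit 0 = 1: acc = O + (15, 4) = (15, 4)
  bit 1 = 0: acc unchanged = (15, 4)
  bit 2 = 1: acc = (15, 4) + (19, 0) = (13, 17)

5P = (13, 17)


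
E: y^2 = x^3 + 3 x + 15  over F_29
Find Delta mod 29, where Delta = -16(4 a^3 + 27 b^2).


4 a^3 + 27 b^2 = 4*3^3 + 27*15^2 = 108 + 6075 = 6183
Delta = -16 * (6183) = -98928
Delta mod 29 = 20

Delta = 20 (mod 29)


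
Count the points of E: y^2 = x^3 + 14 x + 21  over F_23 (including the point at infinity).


For each x in F_23, count y with y^2 = x^3 + 14 x + 21 mod 23:
  x = 1: RHS = 13, y in [6, 17]  -> 2 point(s)
  x = 4: RHS = 3, y in [7, 16]  -> 2 point(s)
  x = 5: RHS = 9, y in [3, 20]  -> 2 point(s)
  x = 7: RHS = 2, y in [5, 18]  -> 2 point(s)
  x = 8: RHS = 1, y in [1, 22]  -> 2 point(s)
  x = 9: RHS = 2, y in [5, 18]  -> 2 point(s)
  x = 12: RHS = 8, y in [10, 13]  -> 2 point(s)
  x = 13: RHS = 8, y in [10, 13]  -> 2 point(s)
  x = 15: RHS = 18, y in [8, 15]  -> 2 point(s)
  x = 19: RHS = 16, y in [4, 19]  -> 2 point(s)
  x = 21: RHS = 8, y in [10, 13]  -> 2 point(s)
  x = 22: RHS = 6, y in [11, 12]  -> 2 point(s)
Affine points: 24. Add the point at infinity: total = 25.

#E(F_23) = 25


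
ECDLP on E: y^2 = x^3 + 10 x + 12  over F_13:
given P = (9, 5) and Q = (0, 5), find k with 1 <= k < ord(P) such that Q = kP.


Enumerate multiples of P until we hit Q = (0, 5):
  1P = (9, 5)
  2P = (12, 1)
  3P = (1, 6)
  4P = (2, 12)
  5P = (3, 2)
  6P = (11, 7)
  7P = (7, 10)
  8P = (0, 5)
Match found at i = 8.

k = 8


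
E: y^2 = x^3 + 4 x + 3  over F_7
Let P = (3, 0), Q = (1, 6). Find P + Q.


P != Q, so use the chord formula.
s = (y2 - y1) / (x2 - x1) = (6) / (5) mod 7 = 4
x3 = s^2 - x1 - x2 mod 7 = 4^2 - 3 - 1 = 5
y3 = s (x1 - x3) - y1 mod 7 = 4 * (3 - 5) - 0 = 6

P + Q = (5, 6)


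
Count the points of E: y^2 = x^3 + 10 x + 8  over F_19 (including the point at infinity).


For each x in F_19, count y with y^2 = x^3 + 10 x + 8 mod 19:
  x = 1: RHS = 0, y in [0]  -> 1 point(s)
  x = 2: RHS = 17, y in [6, 13]  -> 2 point(s)
  x = 4: RHS = 17, y in [6, 13]  -> 2 point(s)
  x = 8: RHS = 11, y in [7, 12]  -> 2 point(s)
  x = 10: RHS = 6, y in [5, 14]  -> 2 point(s)
  x = 11: RHS = 5, y in [9, 10]  -> 2 point(s)
  x = 13: RHS = 17, y in [6, 13]  -> 2 point(s)
  x = 14: RHS = 4, y in [2, 17]  -> 2 point(s)
  x = 18: RHS = 16, y in [4, 15]  -> 2 point(s)
Affine points: 17. Add the point at infinity: total = 18.

#E(F_19) = 18


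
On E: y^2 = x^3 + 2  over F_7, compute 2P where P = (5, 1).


Doubling: s = (3 x1^2 + a) / (2 y1)
s = (3*5^2 + 0) / (2*1) mod 7 = 6
x3 = s^2 - 2 x1 mod 7 = 6^2 - 2*5 = 5
y3 = s (x1 - x3) - y1 mod 7 = 6 * (5 - 5) - 1 = 6

2P = (5, 6)


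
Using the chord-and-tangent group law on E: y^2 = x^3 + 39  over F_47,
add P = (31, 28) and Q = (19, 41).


P != Q, so use the chord formula.
s = (y2 - y1) / (x2 - x1) = (13) / (35) mod 47 = 42
x3 = s^2 - x1 - x2 mod 47 = 42^2 - 31 - 19 = 22
y3 = s (x1 - x3) - y1 mod 47 = 42 * (31 - 22) - 28 = 21

P + Q = (22, 21)


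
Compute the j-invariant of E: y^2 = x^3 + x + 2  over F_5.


Delta = -16(4 a^3 + 27 b^2) mod 5 = 3
-1728 * (4 a)^3 = -1728 * (4*1)^3 mod 5 = 3
j = 3 * 3^(-1) mod 5 = 1

j = 1 (mod 5)


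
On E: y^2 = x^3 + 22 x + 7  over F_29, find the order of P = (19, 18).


Compute successive multiples of P until we hit O:
  1P = (19, 18)
  2P = (19, 11)
  3P = O

ord(P) = 3


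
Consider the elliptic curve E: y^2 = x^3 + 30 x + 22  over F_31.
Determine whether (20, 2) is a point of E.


Check whether y^2 = x^3 + 30 x + 22 (mod 31) for (x, y) = (20, 2).
LHS: y^2 = 2^2 mod 31 = 4
RHS: x^3 + 30 x + 22 = 20^3 + 30*20 + 22 mod 31 = 4
LHS = RHS

Yes, on the curve


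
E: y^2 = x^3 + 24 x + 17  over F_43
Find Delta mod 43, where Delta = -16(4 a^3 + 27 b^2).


4 a^3 + 27 b^2 = 4*24^3 + 27*17^2 = 55296 + 7803 = 63099
Delta = -16 * (63099) = -1009584
Delta mod 43 = 13

Delta = 13 (mod 43)


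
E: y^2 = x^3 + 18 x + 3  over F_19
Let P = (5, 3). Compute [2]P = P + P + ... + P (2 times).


k = 2 = 10_2 (binary, LSB first: 01)
Double-and-add from P = (5, 3):
  bit 0 = 0: acc unchanged = O
  bit 1 = 1: acc = O + (7, 4) = (7, 4)

2P = (7, 4)


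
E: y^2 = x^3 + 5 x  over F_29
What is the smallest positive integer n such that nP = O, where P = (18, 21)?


Compute successive multiples of P until we hit O:
  1P = (18, 21)
  2P = (0, 0)
  3P = (18, 8)
  4P = O

ord(P) = 4


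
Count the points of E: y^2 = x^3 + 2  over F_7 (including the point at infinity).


For each x in F_7, count y with y^2 = x^3 + 0 x + 2 mod 7:
  x = 0: RHS = 2, y in [3, 4]  -> 2 point(s)
  x = 3: RHS = 1, y in [1, 6]  -> 2 point(s)
  x = 5: RHS = 1, y in [1, 6]  -> 2 point(s)
  x = 6: RHS = 1, y in [1, 6]  -> 2 point(s)
Affine points: 8. Add the point at infinity: total = 9.

#E(F_7) = 9


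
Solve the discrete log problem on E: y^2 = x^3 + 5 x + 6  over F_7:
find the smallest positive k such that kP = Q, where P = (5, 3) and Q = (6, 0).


Enumerate multiples of P until we hit Q = (6, 0):
  1P = (5, 3)
  2P = (6, 0)
Match found at i = 2.

k = 2


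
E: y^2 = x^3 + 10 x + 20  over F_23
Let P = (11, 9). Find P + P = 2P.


Doubling: s = (3 x1^2 + a) / (2 y1)
s = (3*11^2 + 10) / (2*9) mod 23 = 22
x3 = s^2 - 2 x1 mod 23 = 22^2 - 2*11 = 2
y3 = s (x1 - x3) - y1 mod 23 = 22 * (11 - 2) - 9 = 5

2P = (2, 5)


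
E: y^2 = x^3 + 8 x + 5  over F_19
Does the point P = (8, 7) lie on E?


Check whether y^2 = x^3 + 8 x + 5 (mod 19) for (x, y) = (8, 7).
LHS: y^2 = 7^2 mod 19 = 11
RHS: x^3 + 8 x + 5 = 8^3 + 8*8 + 5 mod 19 = 11
LHS = RHS

Yes, on the curve


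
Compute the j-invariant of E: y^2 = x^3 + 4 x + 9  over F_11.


Delta = -16(4 a^3 + 27 b^2) mod 11 = 6
-1728 * (4 a)^3 = -1728 * (4*4)^3 mod 11 = 7
j = 7 * 6^(-1) mod 11 = 3

j = 3 (mod 11)


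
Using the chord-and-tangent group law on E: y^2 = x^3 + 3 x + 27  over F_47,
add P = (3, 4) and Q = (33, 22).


P != Q, so use the chord formula.
s = (y2 - y1) / (x2 - x1) = (18) / (30) mod 47 = 10
x3 = s^2 - x1 - x2 mod 47 = 10^2 - 3 - 33 = 17
y3 = s (x1 - x3) - y1 mod 47 = 10 * (3 - 17) - 4 = 44

P + Q = (17, 44)


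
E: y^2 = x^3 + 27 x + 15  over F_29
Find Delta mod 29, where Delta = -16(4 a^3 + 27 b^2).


4 a^3 + 27 b^2 = 4*27^3 + 27*15^2 = 78732 + 6075 = 84807
Delta = -16 * (84807) = -1356912
Delta mod 29 = 27

Delta = 27 (mod 29)


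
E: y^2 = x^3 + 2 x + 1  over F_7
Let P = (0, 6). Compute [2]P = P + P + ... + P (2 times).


k = 2 = 10_2 (binary, LSB first: 01)
Double-and-add from P = (0, 6):
  bit 0 = 0: acc unchanged = O
  bit 1 = 1: acc = O + (1, 2) = (1, 2)

2P = (1, 2)


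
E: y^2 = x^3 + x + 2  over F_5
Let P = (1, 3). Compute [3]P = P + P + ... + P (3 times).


k = 3 = 11_2 (binary, LSB first: 11)
Double-and-add from P = (1, 3):
  bit 0 = 1: acc = O + (1, 3) = (1, 3)
  bit 1 = 1: acc = (1, 3) + (4, 0) = (1, 2)

3P = (1, 2)


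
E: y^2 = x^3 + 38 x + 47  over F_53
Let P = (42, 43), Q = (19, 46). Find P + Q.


P != Q, so use the chord formula.
s = (y2 - y1) / (x2 - x1) = (3) / (30) mod 53 = 16
x3 = s^2 - x1 - x2 mod 53 = 16^2 - 42 - 19 = 36
y3 = s (x1 - x3) - y1 mod 53 = 16 * (42 - 36) - 43 = 0

P + Q = (36, 0)


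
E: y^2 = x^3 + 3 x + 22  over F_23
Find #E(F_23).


For each x in F_23, count y with y^2 = x^3 + 3 x + 22 mod 23:
  x = 1: RHS = 3, y in [7, 16]  -> 2 point(s)
  x = 2: RHS = 13, y in [6, 17]  -> 2 point(s)
  x = 3: RHS = 12, y in [9, 14]  -> 2 point(s)
  x = 4: RHS = 6, y in [11, 12]  -> 2 point(s)
  x = 5: RHS = 1, y in [1, 22]  -> 2 point(s)
  x = 6: RHS = 3, y in [7, 16]  -> 2 point(s)
  x = 7: RHS = 18, y in [8, 15]  -> 2 point(s)
  x = 8: RHS = 6, y in [11, 12]  -> 2 point(s)
  x = 11: RHS = 6, y in [11, 12]  -> 2 point(s)
  x = 13: RHS = 4, y in [2, 21]  -> 2 point(s)
  x = 14: RHS = 2, y in [5, 18]  -> 2 point(s)
  x = 16: RHS = 3, y in [7, 16]  -> 2 point(s)
  x = 17: RHS = 18, y in [8, 15]  -> 2 point(s)
  x = 20: RHS = 9, y in [3, 20]  -> 2 point(s)
  x = 21: RHS = 8, y in [10, 13]  -> 2 point(s)
  x = 22: RHS = 18, y in [8, 15]  -> 2 point(s)
Affine points: 32. Add the point at infinity: total = 33.

#E(F_23) = 33


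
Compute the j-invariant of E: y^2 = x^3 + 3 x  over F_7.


Delta = -16(4 a^3 + 27 b^2) mod 7 = 1
-1728 * (4 a)^3 = -1728 * (4*3)^3 mod 7 = 6
j = 6 * 1^(-1) mod 7 = 6

j = 6 (mod 7)


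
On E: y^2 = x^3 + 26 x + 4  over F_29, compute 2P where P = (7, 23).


Doubling: s = (3 x1^2 + a) / (2 y1)
s = (3*7^2 + 26) / (2*23) mod 29 = 17
x3 = s^2 - 2 x1 mod 29 = 17^2 - 2*7 = 14
y3 = s (x1 - x3) - y1 mod 29 = 17 * (7 - 14) - 23 = 3

2P = (14, 3)


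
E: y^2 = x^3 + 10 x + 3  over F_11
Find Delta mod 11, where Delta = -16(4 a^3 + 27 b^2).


4 a^3 + 27 b^2 = 4*10^3 + 27*3^2 = 4000 + 243 = 4243
Delta = -16 * (4243) = -67888
Delta mod 11 = 4

Delta = 4 (mod 11)


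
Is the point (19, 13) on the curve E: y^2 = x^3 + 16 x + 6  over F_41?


Check whether y^2 = x^3 + 16 x + 6 (mod 41) for (x, y) = (19, 13).
LHS: y^2 = 13^2 mod 41 = 5
RHS: x^3 + 16 x + 6 = 19^3 + 16*19 + 6 mod 41 = 35
LHS != RHS

No, not on the curve


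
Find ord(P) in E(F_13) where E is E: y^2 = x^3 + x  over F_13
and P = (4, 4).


Compute successive multiples of P until we hit O:
  1P = (4, 4)
  2P = (9, 6)
  3P = (9, 7)
  4P = (4, 9)
  5P = O

ord(P) = 5


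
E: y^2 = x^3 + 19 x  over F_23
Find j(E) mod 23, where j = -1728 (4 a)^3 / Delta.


Delta = -16(4 a^3 + 27 b^2) mod 23 = 2
-1728 * (4 a)^3 = -1728 * (4*19)^3 mod 23 = 6
j = 6 * 2^(-1) mod 23 = 3

j = 3 (mod 23)


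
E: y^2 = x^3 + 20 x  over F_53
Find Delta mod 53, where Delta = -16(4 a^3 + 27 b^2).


4 a^3 + 27 b^2 = 4*20^3 + 27*0^2 = 32000 + 0 = 32000
Delta = -16 * (32000) = -512000
Delta mod 53 = 33

Delta = 33 (mod 53)


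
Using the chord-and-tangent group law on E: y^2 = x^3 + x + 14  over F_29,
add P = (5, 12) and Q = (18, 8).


P != Q, so use the chord formula.
s = (y2 - y1) / (x2 - x1) = (25) / (13) mod 29 = 22
x3 = s^2 - x1 - x2 mod 29 = 22^2 - 5 - 18 = 26
y3 = s (x1 - x3) - y1 mod 29 = 22 * (5 - 26) - 12 = 19

P + Q = (26, 19)


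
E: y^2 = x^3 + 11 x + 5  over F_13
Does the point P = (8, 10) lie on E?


Check whether y^2 = x^3 + 11 x + 5 (mod 13) for (x, y) = (8, 10).
LHS: y^2 = 10^2 mod 13 = 9
RHS: x^3 + 11 x + 5 = 8^3 + 11*8 + 5 mod 13 = 7
LHS != RHS

No, not on the curve


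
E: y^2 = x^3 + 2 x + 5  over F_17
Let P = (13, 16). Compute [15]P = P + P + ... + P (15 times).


k = 15 = 1111_2 (binary, LSB first: 1111)
Double-and-add from P = (13, 16):
  bit 0 = 1: acc = O + (13, 16) = (13, 16)
  bit 1 = 1: acc = (13, 16) + (4, 14) = (16, 6)
  bit 2 = 1: acc = (16, 6) + (1, 12) = (9, 15)
  bit 3 = 1: acc = (9, 15) + (11, 10) = (16, 11)

15P = (16, 11)


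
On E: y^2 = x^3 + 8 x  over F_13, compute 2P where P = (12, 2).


Doubling: s = (3 x1^2 + a) / (2 y1)
s = (3*12^2 + 8) / (2*2) mod 13 = 6
x3 = s^2 - 2 x1 mod 13 = 6^2 - 2*12 = 12
y3 = s (x1 - x3) - y1 mod 13 = 6 * (12 - 12) - 2 = 11

2P = (12, 11)


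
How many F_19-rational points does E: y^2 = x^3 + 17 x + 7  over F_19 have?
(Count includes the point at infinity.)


For each x in F_19, count y with y^2 = x^3 + 17 x + 7 mod 19:
  x = 0: RHS = 7, y in [8, 11]  -> 2 point(s)
  x = 1: RHS = 6, y in [5, 14]  -> 2 point(s)
  x = 2: RHS = 11, y in [7, 12]  -> 2 point(s)
  x = 3: RHS = 9, y in [3, 16]  -> 2 point(s)
  x = 4: RHS = 6, y in [5, 14]  -> 2 point(s)
  x = 8: RHS = 9, y in [3, 16]  -> 2 point(s)
  x = 11: RHS = 5, y in [9, 10]  -> 2 point(s)
  x = 12: RHS = 1, y in [1, 18]  -> 2 point(s)
  x = 14: RHS = 6, y in [5, 14]  -> 2 point(s)
  x = 16: RHS = 5, y in [9, 10]  -> 2 point(s)
Affine points: 20. Add the point at infinity: total = 21.

#E(F_19) = 21


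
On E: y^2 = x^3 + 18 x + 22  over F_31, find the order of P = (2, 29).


Compute successive multiples of P until we hit O:
  1P = (2, 29)
  2P = (29, 3)
  3P = (19, 0)
  4P = (29, 28)
  5P = (2, 2)
  6P = O

ord(P) = 6


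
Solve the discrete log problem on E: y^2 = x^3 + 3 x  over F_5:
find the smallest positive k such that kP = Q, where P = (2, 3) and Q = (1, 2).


Enumerate multiples of P until we hit Q = (1, 2):
  1P = (2, 3)
  2P = (1, 2)
Match found at i = 2.

k = 2


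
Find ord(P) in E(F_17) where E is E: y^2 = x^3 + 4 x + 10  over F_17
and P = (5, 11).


Compute successive multiples of P until we hit O:
  1P = (5, 11)
  2P = (3, 7)
  3P = (13, 7)
  4P = (12, 1)
  5P = (1, 10)
  6P = (10, 9)
  7P = (11, 5)
  8P = (2, 3)
  ... (continuing to 17P)
  17P = O

ord(P) = 17


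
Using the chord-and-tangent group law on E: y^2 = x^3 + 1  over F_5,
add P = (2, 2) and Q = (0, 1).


P != Q, so use the chord formula.
s = (y2 - y1) / (x2 - x1) = (4) / (3) mod 5 = 3
x3 = s^2 - x1 - x2 mod 5 = 3^2 - 2 - 0 = 2
y3 = s (x1 - x3) - y1 mod 5 = 3 * (2 - 2) - 2 = 3

P + Q = (2, 3)


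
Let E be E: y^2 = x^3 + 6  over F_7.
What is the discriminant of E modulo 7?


4 a^3 + 27 b^2 = 4*0^3 + 27*6^2 = 0 + 972 = 972
Delta = -16 * (972) = -15552
Delta mod 7 = 2

Delta = 2 (mod 7)


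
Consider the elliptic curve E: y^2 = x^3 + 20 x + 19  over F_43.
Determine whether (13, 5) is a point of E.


Check whether y^2 = x^3 + 20 x + 19 (mod 43) for (x, y) = (13, 5).
LHS: y^2 = 5^2 mod 43 = 25
RHS: x^3 + 20 x + 19 = 13^3 + 20*13 + 19 mod 43 = 25
LHS = RHS

Yes, on the curve


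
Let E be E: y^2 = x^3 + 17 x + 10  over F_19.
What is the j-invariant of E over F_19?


Delta = -16(4 a^3 + 27 b^2) mod 19 = 5
-1728 * (4 a)^3 = -1728 * (4*17)^3 mod 19 = 1
j = 1 * 5^(-1) mod 19 = 4

j = 4 (mod 19)


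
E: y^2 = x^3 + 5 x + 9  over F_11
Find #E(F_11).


For each x in F_11, count y with y^2 = x^3 + 5 x + 9 mod 11:
  x = 0: RHS = 9, y in [3, 8]  -> 2 point(s)
  x = 1: RHS = 4, y in [2, 9]  -> 2 point(s)
  x = 2: RHS = 5, y in [4, 7]  -> 2 point(s)
  x = 4: RHS = 5, y in [4, 7]  -> 2 point(s)
  x = 5: RHS = 5, y in [4, 7]  -> 2 point(s)
  x = 8: RHS = 0, y in [0]  -> 1 point(s)
  x = 10: RHS = 3, y in [5, 6]  -> 2 point(s)
Affine points: 13. Add the point at infinity: total = 14.

#E(F_11) = 14


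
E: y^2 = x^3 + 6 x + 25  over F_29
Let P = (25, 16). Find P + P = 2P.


Doubling: s = (3 x1^2 + a) / (2 y1)
s = (3*25^2 + 6) / (2*16) mod 29 = 18
x3 = s^2 - 2 x1 mod 29 = 18^2 - 2*25 = 13
y3 = s (x1 - x3) - y1 mod 29 = 18 * (25 - 13) - 16 = 26

2P = (13, 26)


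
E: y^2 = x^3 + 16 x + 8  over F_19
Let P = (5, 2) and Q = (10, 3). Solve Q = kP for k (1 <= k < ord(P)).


Enumerate multiples of P until we hit Q = (10, 3):
  1P = (5, 2)
  2P = (10, 3)
Match found at i = 2.

k = 2


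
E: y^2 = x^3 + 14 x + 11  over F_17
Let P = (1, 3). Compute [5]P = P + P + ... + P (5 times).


k = 5 = 101_2 (binary, LSB first: 101)
Double-and-add from P = (1, 3):
  bit 0 = 1: acc = O + (1, 3) = (1, 3)
  bit 1 = 0: acc unchanged = (1, 3)
  bit 2 = 1: acc = (1, 3) + (2, 9) = (16, 9)

5P = (16, 9)


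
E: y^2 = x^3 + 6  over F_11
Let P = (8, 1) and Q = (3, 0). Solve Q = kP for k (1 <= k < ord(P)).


Enumerate multiples of P until we hit Q = (3, 0):
  1P = (8, 1)
  2P = (4, 9)
  3P = (3, 0)
Match found at i = 3.

k = 3


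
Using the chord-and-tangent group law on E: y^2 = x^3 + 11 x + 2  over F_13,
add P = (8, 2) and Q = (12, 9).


P != Q, so use the chord formula.
s = (y2 - y1) / (x2 - x1) = (7) / (4) mod 13 = 5
x3 = s^2 - x1 - x2 mod 13 = 5^2 - 8 - 12 = 5
y3 = s (x1 - x3) - y1 mod 13 = 5 * (8 - 5) - 2 = 0

P + Q = (5, 0)


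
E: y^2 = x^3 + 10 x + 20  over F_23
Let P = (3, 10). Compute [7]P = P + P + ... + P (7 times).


k = 7 = 111_2 (binary, LSB first: 111)
Double-and-add from P = (3, 10):
  bit 0 = 1: acc = O + (3, 10) = (3, 10)
  bit 1 = 1: acc = (3, 10) + (3, 13) = O
  bit 2 = 1: acc = O + (3, 10) = (3, 10)

7P = (3, 10)


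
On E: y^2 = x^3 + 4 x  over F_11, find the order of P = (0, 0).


Compute successive multiples of P until we hit O:
  1P = (0, 0)
  2P = O

ord(P) = 2


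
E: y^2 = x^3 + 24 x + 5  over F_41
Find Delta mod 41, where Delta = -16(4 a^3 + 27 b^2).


4 a^3 + 27 b^2 = 4*24^3 + 27*5^2 = 55296 + 675 = 55971
Delta = -16 * (55971) = -895536
Delta mod 41 = 27

Delta = 27 (mod 41)


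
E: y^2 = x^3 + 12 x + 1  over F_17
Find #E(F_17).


For each x in F_17, count y with y^2 = x^3 + 12 x + 1 mod 17:
  x = 0: RHS = 1, y in [1, 16]  -> 2 point(s)
  x = 2: RHS = 16, y in [4, 13]  -> 2 point(s)
  x = 3: RHS = 13, y in [8, 9]  -> 2 point(s)
  x = 5: RHS = 16, y in [4, 13]  -> 2 point(s)
  x = 6: RHS = 0, y in [0]  -> 1 point(s)
  x = 10: RHS = 16, y in [4, 13]  -> 2 point(s)
  x = 11: RHS = 2, y in [6, 11]  -> 2 point(s)
  x = 13: RHS = 8, y in [5, 12]  -> 2 point(s)
Affine points: 15. Add the point at infinity: total = 16.

#E(F_17) = 16


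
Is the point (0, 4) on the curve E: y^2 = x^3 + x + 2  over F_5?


Check whether y^2 = x^3 + 1 x + 2 (mod 5) for (x, y) = (0, 4).
LHS: y^2 = 4^2 mod 5 = 1
RHS: x^3 + 1 x + 2 = 0^3 + 1*0 + 2 mod 5 = 2
LHS != RHS

No, not on the curve


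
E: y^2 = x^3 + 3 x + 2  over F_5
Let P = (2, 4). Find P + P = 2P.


Doubling: s = (3 x1^2 + a) / (2 y1)
s = (3*2^2 + 3) / (2*4) mod 5 = 0
x3 = s^2 - 2 x1 mod 5 = 0^2 - 2*2 = 1
y3 = s (x1 - x3) - y1 mod 5 = 0 * (2 - 1) - 4 = 1

2P = (1, 1)


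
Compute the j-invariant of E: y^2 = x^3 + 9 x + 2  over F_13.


Delta = -16(4 a^3 + 27 b^2) mod 13 = 2
-1728 * (4 a)^3 = -1728 * (4*9)^3 mod 13 = 12
j = 12 * 2^(-1) mod 13 = 6

j = 6 (mod 13)


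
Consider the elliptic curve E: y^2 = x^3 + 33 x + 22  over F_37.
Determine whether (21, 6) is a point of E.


Check whether y^2 = x^3 + 33 x + 22 (mod 37) for (x, y) = (21, 6).
LHS: y^2 = 6^2 mod 37 = 36
RHS: x^3 + 33 x + 22 = 21^3 + 33*21 + 22 mod 37 = 23
LHS != RHS

No, not on the curve


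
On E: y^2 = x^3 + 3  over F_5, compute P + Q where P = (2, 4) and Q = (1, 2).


P != Q, so use the chord formula.
s = (y2 - y1) / (x2 - x1) = (3) / (4) mod 5 = 2
x3 = s^2 - x1 - x2 mod 5 = 2^2 - 2 - 1 = 1
y3 = s (x1 - x3) - y1 mod 5 = 2 * (2 - 1) - 4 = 3

P + Q = (1, 3)


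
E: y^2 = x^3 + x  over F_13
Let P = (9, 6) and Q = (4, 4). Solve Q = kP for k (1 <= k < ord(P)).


Enumerate multiples of P until we hit Q = (4, 4):
  1P = (9, 6)
  2P = (4, 9)
  3P = (4, 4)
Match found at i = 3.

k = 3


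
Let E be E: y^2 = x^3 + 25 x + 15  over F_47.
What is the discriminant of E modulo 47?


4 a^3 + 27 b^2 = 4*25^3 + 27*15^2 = 62500 + 6075 = 68575
Delta = -16 * (68575) = -1097200
Delta mod 47 = 15

Delta = 15 (mod 47)


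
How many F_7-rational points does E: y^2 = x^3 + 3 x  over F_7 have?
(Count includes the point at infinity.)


For each x in F_7, count y with y^2 = x^3 + 3 x + 0 mod 7:
  x = 0: RHS = 0, y in [0]  -> 1 point(s)
  x = 1: RHS = 4, y in [2, 5]  -> 2 point(s)
  x = 2: RHS = 0, y in [0]  -> 1 point(s)
  x = 3: RHS = 1, y in [1, 6]  -> 2 point(s)
  x = 5: RHS = 0, y in [0]  -> 1 point(s)
Affine points: 7. Add the point at infinity: total = 8.

#E(F_7) = 8


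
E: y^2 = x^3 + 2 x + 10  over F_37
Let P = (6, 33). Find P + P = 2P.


Doubling: s = (3 x1^2 + a) / (2 y1)
s = (3*6^2 + 2) / (2*33) mod 37 = 14
x3 = s^2 - 2 x1 mod 37 = 14^2 - 2*6 = 36
y3 = s (x1 - x3) - y1 mod 37 = 14 * (6 - 36) - 33 = 28

2P = (36, 28)


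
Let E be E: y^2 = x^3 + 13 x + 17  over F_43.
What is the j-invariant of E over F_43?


Delta = -16(4 a^3 + 27 b^2) mod 43 = 26
-1728 * (4 a)^3 = -1728 * (4*13)^3 mod 43 = 16
j = 16 * 26^(-1) mod 43 = 37

j = 37 (mod 43)


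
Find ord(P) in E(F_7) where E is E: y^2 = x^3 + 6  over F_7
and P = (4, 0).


Compute successive multiples of P until we hit O:
  1P = (4, 0)
  2P = O

ord(P) = 2


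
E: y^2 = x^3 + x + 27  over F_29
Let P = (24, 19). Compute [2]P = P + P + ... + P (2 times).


k = 2 = 10_2 (binary, LSB first: 01)
Double-and-add from P = (24, 19):
  bit 0 = 0: acc unchanged = O
  bit 1 = 1: acc = O + (14, 1) = (14, 1)

2P = (14, 1)


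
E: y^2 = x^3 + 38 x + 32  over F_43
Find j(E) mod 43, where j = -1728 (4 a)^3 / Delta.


Delta = -16(4 a^3 + 27 b^2) mod 43 = 18
-1728 * (4 a)^3 = -1728 * (4*38)^3 mod 43 = 16
j = 16 * 18^(-1) mod 43 = 20

j = 20 (mod 43)


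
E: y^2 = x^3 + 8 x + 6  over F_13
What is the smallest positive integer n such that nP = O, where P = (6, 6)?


Compute successive multiples of P until we hit O:
  1P = (6, 6)
  2P = (2, 11)
  3P = (9, 1)
  4P = (8, 6)
  5P = (12, 7)
  6P = (12, 6)
  7P = (8, 7)
  8P = (9, 12)
  ... (continuing to 11P)
  11P = O

ord(P) = 11


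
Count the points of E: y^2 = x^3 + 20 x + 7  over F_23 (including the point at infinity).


For each x in F_23, count y with y^2 = x^3 + 20 x + 7 mod 23:
  x = 2: RHS = 9, y in [3, 20]  -> 2 point(s)
  x = 3: RHS = 2, y in [5, 18]  -> 2 point(s)
  x = 4: RHS = 13, y in [6, 17]  -> 2 point(s)
  x = 5: RHS = 2, y in [5, 18]  -> 2 point(s)
  x = 8: RHS = 12, y in [9, 14]  -> 2 point(s)
  x = 13: RHS = 3, y in [7, 16]  -> 2 point(s)
  x = 14: RHS = 18, y in [8, 15]  -> 2 point(s)
  x = 15: RHS = 2, y in [5, 18]  -> 2 point(s)
  x = 17: RHS = 16, y in [4, 19]  -> 2 point(s)
  x = 18: RHS = 12, y in [9, 14]  -> 2 point(s)
  x = 19: RHS = 1, y in [1, 22]  -> 2 point(s)
  x = 20: RHS = 12, y in [9, 14]  -> 2 point(s)
  x = 22: RHS = 9, y in [3, 20]  -> 2 point(s)
Affine points: 26. Add the point at infinity: total = 27.

#E(F_23) = 27


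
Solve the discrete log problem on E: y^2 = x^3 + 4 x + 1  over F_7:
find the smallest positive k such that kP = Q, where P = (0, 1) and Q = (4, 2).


Enumerate multiples of P until we hit Q = (4, 2):
  1P = (0, 1)
  2P = (4, 5)
  3P = (4, 2)
Match found at i = 3.

k = 3


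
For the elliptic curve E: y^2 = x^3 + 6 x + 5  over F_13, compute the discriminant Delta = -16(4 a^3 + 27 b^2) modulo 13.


4 a^3 + 27 b^2 = 4*6^3 + 27*5^2 = 864 + 675 = 1539
Delta = -16 * (1539) = -24624
Delta mod 13 = 11

Delta = 11 (mod 13)


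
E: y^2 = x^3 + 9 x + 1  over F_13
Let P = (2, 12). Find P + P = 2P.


Doubling: s = (3 x1^2 + a) / (2 y1)
s = (3*2^2 + 9) / (2*12) mod 13 = 9
x3 = s^2 - 2 x1 mod 13 = 9^2 - 2*2 = 12
y3 = s (x1 - x3) - y1 mod 13 = 9 * (2 - 12) - 12 = 2

2P = (12, 2)


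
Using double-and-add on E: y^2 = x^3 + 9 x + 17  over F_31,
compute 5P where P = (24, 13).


k = 5 = 101_2 (binary, LSB first: 101)
Double-and-add from P = (24, 13):
  bit 0 = 1: acc = O + (24, 13) = (24, 13)
  bit 1 = 0: acc unchanged = (24, 13)
  bit 2 = 1: acc = (24, 13) + (26, 8) = (26, 23)

5P = (26, 23)


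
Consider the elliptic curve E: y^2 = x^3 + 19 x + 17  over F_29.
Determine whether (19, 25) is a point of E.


Check whether y^2 = x^3 + 19 x + 17 (mod 29) for (x, y) = (19, 25).
LHS: y^2 = 25^2 mod 29 = 16
RHS: x^3 + 19 x + 17 = 19^3 + 19*19 + 17 mod 29 = 16
LHS = RHS

Yes, on the curve


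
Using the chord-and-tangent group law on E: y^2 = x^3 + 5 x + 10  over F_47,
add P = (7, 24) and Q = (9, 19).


P != Q, so use the chord formula.
s = (y2 - y1) / (x2 - x1) = (42) / (2) mod 47 = 21
x3 = s^2 - x1 - x2 mod 47 = 21^2 - 7 - 9 = 2
y3 = s (x1 - x3) - y1 mod 47 = 21 * (7 - 2) - 24 = 34

P + Q = (2, 34)


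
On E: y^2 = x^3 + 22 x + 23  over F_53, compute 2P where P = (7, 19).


Doubling: s = (3 x1^2 + a) / (2 y1)
s = (3*7^2 + 22) / (2*19) mod 53 = 17
x3 = s^2 - 2 x1 mod 53 = 17^2 - 2*7 = 10
y3 = s (x1 - x3) - y1 mod 53 = 17 * (7 - 10) - 19 = 36

2P = (10, 36)


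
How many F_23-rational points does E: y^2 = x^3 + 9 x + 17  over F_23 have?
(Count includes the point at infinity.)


For each x in F_23, count y with y^2 = x^3 + 9 x + 17 mod 23:
  x = 1: RHS = 4, y in [2, 21]  -> 2 point(s)
  x = 3: RHS = 2, y in [5, 18]  -> 2 point(s)
  x = 4: RHS = 2, y in [5, 18]  -> 2 point(s)
  x = 5: RHS = 3, y in [7, 16]  -> 2 point(s)
  x = 7: RHS = 9, y in [3, 20]  -> 2 point(s)
  x = 8: RHS = 3, y in [7, 16]  -> 2 point(s)
  x = 10: RHS = 3, y in [7, 16]  -> 2 point(s)
  x = 12: RHS = 13, y in [6, 17]  -> 2 point(s)
  x = 13: RHS = 8, y in [10, 13]  -> 2 point(s)
  x = 14: RHS = 12, y in [9, 14]  -> 2 point(s)
  x = 15: RHS = 8, y in [10, 13]  -> 2 point(s)
  x = 16: RHS = 2, y in [5, 18]  -> 2 point(s)
  x = 17: RHS = 0, y in [0]  -> 1 point(s)
  x = 18: RHS = 8, y in [10, 13]  -> 2 point(s)
  x = 19: RHS = 9, y in [3, 20]  -> 2 point(s)
  x = 20: RHS = 9, y in [3, 20]  -> 2 point(s)
Affine points: 31. Add the point at infinity: total = 32.

#E(F_23) = 32
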